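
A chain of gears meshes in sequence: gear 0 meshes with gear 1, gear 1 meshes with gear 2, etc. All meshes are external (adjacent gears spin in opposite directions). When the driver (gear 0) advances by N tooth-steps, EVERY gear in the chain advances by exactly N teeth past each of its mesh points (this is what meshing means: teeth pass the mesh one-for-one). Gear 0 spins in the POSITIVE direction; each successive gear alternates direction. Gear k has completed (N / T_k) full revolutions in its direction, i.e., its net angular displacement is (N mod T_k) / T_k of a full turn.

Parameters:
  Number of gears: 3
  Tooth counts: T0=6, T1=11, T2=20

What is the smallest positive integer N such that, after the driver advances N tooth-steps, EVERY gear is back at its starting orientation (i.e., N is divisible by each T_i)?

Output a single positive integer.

Gear k returns to start when N is a multiple of T_k.
All gears at start simultaneously when N is a common multiple of [6, 11, 20]; the smallest such N is lcm(6, 11, 20).
Start: lcm = T0 = 6
Fold in T1=11: gcd(6, 11) = 1; lcm(6, 11) = 6 * 11 / 1 = 66 / 1 = 66
Fold in T2=20: gcd(66, 20) = 2; lcm(66, 20) = 66 * 20 / 2 = 1320 / 2 = 660
Full cycle length = 660

Answer: 660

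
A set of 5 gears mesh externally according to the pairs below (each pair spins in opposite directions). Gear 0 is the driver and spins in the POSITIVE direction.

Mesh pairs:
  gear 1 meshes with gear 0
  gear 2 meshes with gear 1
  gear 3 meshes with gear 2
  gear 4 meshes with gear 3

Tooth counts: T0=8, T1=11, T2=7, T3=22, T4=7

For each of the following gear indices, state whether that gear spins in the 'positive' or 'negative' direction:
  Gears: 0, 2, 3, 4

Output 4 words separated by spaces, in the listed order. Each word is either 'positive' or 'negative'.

Answer: positive positive negative positive

Derivation:
Gear 0 (driver): positive (depth 0)
  gear 1: meshes with gear 0 -> depth 1 -> negative (opposite of gear 0)
  gear 2: meshes with gear 1 -> depth 2 -> positive (opposite of gear 1)
  gear 3: meshes with gear 2 -> depth 3 -> negative (opposite of gear 2)
  gear 4: meshes with gear 3 -> depth 4 -> positive (opposite of gear 3)
Queried indices 0, 2, 3, 4 -> positive, positive, negative, positive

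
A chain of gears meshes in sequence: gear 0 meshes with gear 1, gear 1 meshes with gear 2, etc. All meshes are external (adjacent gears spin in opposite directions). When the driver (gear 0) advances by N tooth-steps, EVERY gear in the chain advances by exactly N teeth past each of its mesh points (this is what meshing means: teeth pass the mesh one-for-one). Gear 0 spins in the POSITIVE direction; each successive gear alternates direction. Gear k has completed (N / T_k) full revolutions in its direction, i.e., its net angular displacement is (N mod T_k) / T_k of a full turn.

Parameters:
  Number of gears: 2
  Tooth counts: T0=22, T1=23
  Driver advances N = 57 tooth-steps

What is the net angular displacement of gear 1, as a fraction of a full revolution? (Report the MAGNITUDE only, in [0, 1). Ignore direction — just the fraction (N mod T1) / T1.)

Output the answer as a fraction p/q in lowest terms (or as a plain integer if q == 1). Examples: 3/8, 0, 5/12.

Chain of 2 gears, tooth counts: [22, 23]
  gear 0: T0=22, direction=positive, advance = 57 mod 22 = 13 teeth = 13/22 turn
  gear 1: T1=23, direction=negative, advance = 57 mod 23 = 11 teeth = 11/23 turn
Gear 1: 57 mod 23 = 11
Fraction = 11 / 23 = 11/23 (gcd(11,23)=1) = 11/23

Answer: 11/23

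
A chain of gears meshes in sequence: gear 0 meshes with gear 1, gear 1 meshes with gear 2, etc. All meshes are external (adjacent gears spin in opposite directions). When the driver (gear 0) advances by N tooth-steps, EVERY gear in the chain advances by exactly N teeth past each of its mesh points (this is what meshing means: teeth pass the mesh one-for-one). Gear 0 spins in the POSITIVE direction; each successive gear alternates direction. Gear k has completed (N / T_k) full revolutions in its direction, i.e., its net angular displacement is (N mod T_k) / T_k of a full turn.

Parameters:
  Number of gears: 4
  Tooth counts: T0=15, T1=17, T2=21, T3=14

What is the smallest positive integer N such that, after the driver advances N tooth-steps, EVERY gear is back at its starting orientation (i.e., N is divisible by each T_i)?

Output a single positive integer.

Gear k returns to start when N is a multiple of T_k.
All gears at start simultaneously when N is a common multiple of [15, 17, 21, 14]; the smallest such N is lcm(15, 17, 21, 14).
Start: lcm = T0 = 15
Fold in T1=17: gcd(15, 17) = 1; lcm(15, 17) = 15 * 17 / 1 = 255 / 1 = 255
Fold in T2=21: gcd(255, 21) = 3; lcm(255, 21) = 255 * 21 / 3 = 5355 / 3 = 1785
Fold in T3=14: gcd(1785, 14) = 7; lcm(1785, 14) = 1785 * 14 / 7 = 24990 / 7 = 3570
Full cycle length = 3570

Answer: 3570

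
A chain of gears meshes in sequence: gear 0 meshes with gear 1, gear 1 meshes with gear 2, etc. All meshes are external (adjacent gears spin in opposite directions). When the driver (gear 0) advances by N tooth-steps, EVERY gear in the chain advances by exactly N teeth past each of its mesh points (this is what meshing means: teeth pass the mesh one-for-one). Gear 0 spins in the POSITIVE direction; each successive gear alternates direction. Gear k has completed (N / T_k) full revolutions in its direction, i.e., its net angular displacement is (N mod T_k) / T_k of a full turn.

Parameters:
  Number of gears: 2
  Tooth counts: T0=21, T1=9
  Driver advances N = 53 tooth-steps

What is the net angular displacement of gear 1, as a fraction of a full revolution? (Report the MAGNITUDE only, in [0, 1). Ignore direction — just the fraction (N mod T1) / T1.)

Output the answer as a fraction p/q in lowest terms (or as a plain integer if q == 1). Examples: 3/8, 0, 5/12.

Chain of 2 gears, tooth counts: [21, 9]
  gear 0: T0=21, direction=positive, advance = 53 mod 21 = 11 teeth = 11/21 turn
  gear 1: T1=9, direction=negative, advance = 53 mod 9 = 8 teeth = 8/9 turn
Gear 1: 53 mod 9 = 8
Fraction = 8 / 9 = 8/9 (gcd(8,9)=1) = 8/9

Answer: 8/9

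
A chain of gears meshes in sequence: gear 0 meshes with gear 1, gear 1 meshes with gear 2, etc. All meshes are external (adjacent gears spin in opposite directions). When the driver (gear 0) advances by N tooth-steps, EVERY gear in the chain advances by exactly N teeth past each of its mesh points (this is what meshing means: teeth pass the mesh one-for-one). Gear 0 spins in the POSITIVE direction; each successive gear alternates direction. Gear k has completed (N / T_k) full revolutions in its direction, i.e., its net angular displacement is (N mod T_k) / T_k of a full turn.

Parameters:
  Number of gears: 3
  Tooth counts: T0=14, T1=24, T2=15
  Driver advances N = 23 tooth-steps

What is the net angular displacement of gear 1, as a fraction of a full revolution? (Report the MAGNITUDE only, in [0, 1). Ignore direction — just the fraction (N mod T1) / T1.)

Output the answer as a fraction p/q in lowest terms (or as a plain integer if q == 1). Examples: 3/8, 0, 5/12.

Answer: 23/24

Derivation:
Chain of 3 gears, tooth counts: [14, 24, 15]
  gear 0: T0=14, direction=positive, advance = 23 mod 14 = 9 teeth = 9/14 turn
  gear 1: T1=24, direction=negative, advance = 23 mod 24 = 23 teeth = 23/24 turn
  gear 2: T2=15, direction=positive, advance = 23 mod 15 = 8 teeth = 8/15 turn
Gear 1: 23 mod 24 = 23
Fraction = 23 / 24 = 23/24 (gcd(23,24)=1) = 23/24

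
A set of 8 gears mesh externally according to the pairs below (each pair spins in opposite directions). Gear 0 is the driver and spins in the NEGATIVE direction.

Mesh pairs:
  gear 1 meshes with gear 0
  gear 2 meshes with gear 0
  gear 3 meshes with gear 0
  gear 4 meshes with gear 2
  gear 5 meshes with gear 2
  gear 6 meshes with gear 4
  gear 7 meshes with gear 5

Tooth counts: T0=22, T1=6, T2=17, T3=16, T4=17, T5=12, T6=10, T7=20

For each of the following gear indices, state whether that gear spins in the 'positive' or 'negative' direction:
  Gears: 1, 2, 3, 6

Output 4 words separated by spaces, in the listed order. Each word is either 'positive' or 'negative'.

Answer: positive positive positive positive

Derivation:
Gear 0 (driver): negative (depth 0)
  gear 1: meshes with gear 0 -> depth 1 -> positive (opposite of gear 0)
  gear 2: meshes with gear 0 -> depth 1 -> positive (opposite of gear 0)
  gear 3: meshes with gear 0 -> depth 1 -> positive (opposite of gear 0)
  gear 4: meshes with gear 2 -> depth 2 -> negative (opposite of gear 2)
  gear 5: meshes with gear 2 -> depth 2 -> negative (opposite of gear 2)
  gear 6: meshes with gear 4 -> depth 3 -> positive (opposite of gear 4)
  gear 7: meshes with gear 5 -> depth 3 -> positive (opposite of gear 5)
Queried indices 1, 2, 3, 6 -> positive, positive, positive, positive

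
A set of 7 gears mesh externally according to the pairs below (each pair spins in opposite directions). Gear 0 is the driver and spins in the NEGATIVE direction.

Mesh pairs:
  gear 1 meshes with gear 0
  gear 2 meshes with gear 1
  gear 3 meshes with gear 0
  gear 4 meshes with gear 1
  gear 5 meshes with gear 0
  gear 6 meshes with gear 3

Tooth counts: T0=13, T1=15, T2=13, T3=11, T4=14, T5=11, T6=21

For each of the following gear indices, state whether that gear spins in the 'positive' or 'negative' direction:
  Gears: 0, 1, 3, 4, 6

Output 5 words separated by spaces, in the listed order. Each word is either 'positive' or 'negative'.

Answer: negative positive positive negative negative

Derivation:
Gear 0 (driver): negative (depth 0)
  gear 1: meshes with gear 0 -> depth 1 -> positive (opposite of gear 0)
  gear 2: meshes with gear 1 -> depth 2 -> negative (opposite of gear 1)
  gear 3: meshes with gear 0 -> depth 1 -> positive (opposite of gear 0)
  gear 4: meshes with gear 1 -> depth 2 -> negative (opposite of gear 1)
  gear 5: meshes with gear 0 -> depth 1 -> positive (opposite of gear 0)
  gear 6: meshes with gear 3 -> depth 2 -> negative (opposite of gear 3)
Queried indices 0, 1, 3, 4, 6 -> negative, positive, positive, negative, negative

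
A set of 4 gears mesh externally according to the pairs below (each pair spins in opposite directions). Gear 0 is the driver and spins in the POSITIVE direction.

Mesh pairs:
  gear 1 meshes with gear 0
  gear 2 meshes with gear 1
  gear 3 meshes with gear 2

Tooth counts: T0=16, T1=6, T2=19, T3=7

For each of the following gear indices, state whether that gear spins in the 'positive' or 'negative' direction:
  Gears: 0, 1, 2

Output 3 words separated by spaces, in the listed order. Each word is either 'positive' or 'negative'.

Gear 0 (driver): positive (depth 0)
  gear 1: meshes with gear 0 -> depth 1 -> negative (opposite of gear 0)
  gear 2: meshes with gear 1 -> depth 2 -> positive (opposite of gear 1)
  gear 3: meshes with gear 2 -> depth 3 -> negative (opposite of gear 2)
Queried indices 0, 1, 2 -> positive, negative, positive

Answer: positive negative positive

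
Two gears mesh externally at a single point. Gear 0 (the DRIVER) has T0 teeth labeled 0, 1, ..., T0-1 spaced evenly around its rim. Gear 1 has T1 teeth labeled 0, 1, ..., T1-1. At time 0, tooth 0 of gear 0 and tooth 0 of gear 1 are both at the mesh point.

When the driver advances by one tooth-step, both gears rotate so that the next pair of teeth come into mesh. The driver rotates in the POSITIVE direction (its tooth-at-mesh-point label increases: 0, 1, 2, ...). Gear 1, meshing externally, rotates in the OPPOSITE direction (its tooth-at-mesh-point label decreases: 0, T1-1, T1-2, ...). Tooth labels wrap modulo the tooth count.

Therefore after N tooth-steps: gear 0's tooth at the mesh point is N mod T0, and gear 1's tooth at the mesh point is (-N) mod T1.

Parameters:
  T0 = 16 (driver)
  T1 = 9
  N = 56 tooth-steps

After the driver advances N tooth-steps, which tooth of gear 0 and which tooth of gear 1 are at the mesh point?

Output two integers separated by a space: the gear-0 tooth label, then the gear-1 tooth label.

Answer: 8 7

Derivation:
Gear 0 (driver, T0=16): tooth at mesh = N mod T0
  56 = 3 * 16 + 8, so 56 mod 16 = 8
  gear 0 tooth = 8
Gear 1 (driven, T1=9): tooth at mesh = (-N) mod T1
  56 = 6 * 9 + 2, so 56 mod 9 = 2
  (-56) mod 9 = (-2) mod 9 = 9 - 2 = 7
Mesh after 56 steps: gear-0 tooth 8 meets gear-1 tooth 7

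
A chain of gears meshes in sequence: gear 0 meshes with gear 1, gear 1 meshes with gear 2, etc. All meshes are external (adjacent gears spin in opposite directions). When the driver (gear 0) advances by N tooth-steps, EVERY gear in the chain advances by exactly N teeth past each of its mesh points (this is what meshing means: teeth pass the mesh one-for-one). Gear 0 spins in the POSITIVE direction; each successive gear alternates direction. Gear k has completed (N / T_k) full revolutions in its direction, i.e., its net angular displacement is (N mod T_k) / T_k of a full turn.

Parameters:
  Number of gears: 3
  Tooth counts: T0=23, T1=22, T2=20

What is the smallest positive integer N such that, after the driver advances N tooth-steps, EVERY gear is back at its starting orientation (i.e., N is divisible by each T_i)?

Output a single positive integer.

Gear k returns to start when N is a multiple of T_k.
All gears at start simultaneously when N is a common multiple of [23, 22, 20]; the smallest such N is lcm(23, 22, 20).
Start: lcm = T0 = 23
Fold in T1=22: gcd(23, 22) = 1; lcm(23, 22) = 23 * 22 / 1 = 506 / 1 = 506
Fold in T2=20: gcd(506, 20) = 2; lcm(506, 20) = 506 * 20 / 2 = 10120 / 2 = 5060
Full cycle length = 5060

Answer: 5060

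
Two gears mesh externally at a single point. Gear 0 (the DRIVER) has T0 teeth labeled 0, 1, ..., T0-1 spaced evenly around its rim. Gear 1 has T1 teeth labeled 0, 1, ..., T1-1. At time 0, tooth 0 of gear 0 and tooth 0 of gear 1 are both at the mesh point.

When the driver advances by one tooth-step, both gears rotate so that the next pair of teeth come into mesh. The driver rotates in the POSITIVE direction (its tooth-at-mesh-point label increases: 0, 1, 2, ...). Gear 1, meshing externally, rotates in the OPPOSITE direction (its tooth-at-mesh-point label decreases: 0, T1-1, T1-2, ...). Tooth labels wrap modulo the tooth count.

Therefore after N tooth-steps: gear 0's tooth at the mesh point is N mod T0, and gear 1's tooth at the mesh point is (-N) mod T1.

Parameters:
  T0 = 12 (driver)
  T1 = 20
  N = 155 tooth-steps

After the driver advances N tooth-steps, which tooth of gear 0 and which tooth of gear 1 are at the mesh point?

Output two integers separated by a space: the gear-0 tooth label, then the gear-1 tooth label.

Gear 0 (driver, T0=12): tooth at mesh = N mod T0
  155 = 12 * 12 + 11, so 155 mod 12 = 11
  gear 0 tooth = 11
Gear 1 (driven, T1=20): tooth at mesh = (-N) mod T1
  155 = 7 * 20 + 15, so 155 mod 20 = 15
  (-155) mod 20 = (-15) mod 20 = 20 - 15 = 5
Mesh after 155 steps: gear-0 tooth 11 meets gear-1 tooth 5

Answer: 11 5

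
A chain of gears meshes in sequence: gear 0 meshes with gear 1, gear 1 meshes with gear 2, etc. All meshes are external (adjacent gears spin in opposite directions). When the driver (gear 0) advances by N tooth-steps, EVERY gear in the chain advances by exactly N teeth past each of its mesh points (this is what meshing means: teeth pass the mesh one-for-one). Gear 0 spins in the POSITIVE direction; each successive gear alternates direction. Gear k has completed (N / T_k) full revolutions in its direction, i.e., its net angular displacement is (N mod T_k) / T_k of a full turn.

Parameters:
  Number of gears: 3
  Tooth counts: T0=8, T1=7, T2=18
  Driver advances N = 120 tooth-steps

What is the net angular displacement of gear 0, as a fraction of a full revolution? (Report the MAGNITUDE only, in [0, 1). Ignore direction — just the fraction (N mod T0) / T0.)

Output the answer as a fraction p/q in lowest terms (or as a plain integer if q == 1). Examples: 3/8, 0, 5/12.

Chain of 3 gears, tooth counts: [8, 7, 18]
  gear 0: T0=8, direction=positive, advance = 120 mod 8 = 0 teeth = 0/8 turn
  gear 1: T1=7, direction=negative, advance = 120 mod 7 = 1 teeth = 1/7 turn
  gear 2: T2=18, direction=positive, advance = 120 mod 18 = 12 teeth = 12/18 turn
Gear 0: 120 mod 8 = 0
Fraction = 0 / 8 = 0/1 (gcd(0,8)=8) = 0

Answer: 0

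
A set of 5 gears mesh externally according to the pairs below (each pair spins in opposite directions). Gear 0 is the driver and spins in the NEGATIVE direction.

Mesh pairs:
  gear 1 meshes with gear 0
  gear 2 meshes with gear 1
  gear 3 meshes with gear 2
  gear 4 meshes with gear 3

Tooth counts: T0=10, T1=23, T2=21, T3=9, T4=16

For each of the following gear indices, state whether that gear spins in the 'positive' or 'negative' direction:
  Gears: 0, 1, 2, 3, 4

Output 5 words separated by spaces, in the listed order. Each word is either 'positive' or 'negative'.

Gear 0 (driver): negative (depth 0)
  gear 1: meshes with gear 0 -> depth 1 -> positive (opposite of gear 0)
  gear 2: meshes with gear 1 -> depth 2 -> negative (opposite of gear 1)
  gear 3: meshes with gear 2 -> depth 3 -> positive (opposite of gear 2)
  gear 4: meshes with gear 3 -> depth 4 -> negative (opposite of gear 3)
Queried indices 0, 1, 2, 3, 4 -> negative, positive, negative, positive, negative

Answer: negative positive negative positive negative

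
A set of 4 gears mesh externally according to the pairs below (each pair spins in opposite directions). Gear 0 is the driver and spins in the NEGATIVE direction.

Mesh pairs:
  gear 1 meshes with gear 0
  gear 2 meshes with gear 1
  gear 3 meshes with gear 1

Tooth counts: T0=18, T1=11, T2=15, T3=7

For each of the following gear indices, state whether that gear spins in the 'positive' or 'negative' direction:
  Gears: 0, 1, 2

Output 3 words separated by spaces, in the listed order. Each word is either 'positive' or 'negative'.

Answer: negative positive negative

Derivation:
Gear 0 (driver): negative (depth 0)
  gear 1: meshes with gear 0 -> depth 1 -> positive (opposite of gear 0)
  gear 2: meshes with gear 1 -> depth 2 -> negative (opposite of gear 1)
  gear 3: meshes with gear 1 -> depth 2 -> negative (opposite of gear 1)
Queried indices 0, 1, 2 -> negative, positive, negative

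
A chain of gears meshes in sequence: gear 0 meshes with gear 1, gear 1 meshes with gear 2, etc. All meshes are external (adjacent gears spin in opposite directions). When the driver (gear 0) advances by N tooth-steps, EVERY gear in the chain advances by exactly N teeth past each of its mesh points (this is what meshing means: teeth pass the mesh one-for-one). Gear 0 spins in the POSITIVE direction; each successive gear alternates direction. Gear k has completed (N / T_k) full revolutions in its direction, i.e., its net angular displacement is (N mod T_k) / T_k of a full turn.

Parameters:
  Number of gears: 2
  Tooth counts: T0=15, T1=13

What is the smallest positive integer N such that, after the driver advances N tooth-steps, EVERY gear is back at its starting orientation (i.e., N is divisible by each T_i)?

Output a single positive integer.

Answer: 195

Derivation:
Gear k returns to start when N is a multiple of T_k.
All gears at start simultaneously when N is a common multiple of [15, 13]; the smallest such N is lcm(15, 13).
Start: lcm = T0 = 15
Fold in T1=13: gcd(15, 13) = 1; lcm(15, 13) = 15 * 13 / 1 = 195 / 1 = 195
Full cycle length = 195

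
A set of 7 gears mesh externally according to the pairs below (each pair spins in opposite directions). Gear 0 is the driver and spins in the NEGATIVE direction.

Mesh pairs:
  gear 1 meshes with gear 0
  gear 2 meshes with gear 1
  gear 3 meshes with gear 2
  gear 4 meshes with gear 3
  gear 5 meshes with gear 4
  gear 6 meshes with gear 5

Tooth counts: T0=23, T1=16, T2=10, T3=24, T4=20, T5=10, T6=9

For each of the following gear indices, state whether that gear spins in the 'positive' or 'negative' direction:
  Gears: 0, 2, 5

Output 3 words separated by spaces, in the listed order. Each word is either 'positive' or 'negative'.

Gear 0 (driver): negative (depth 0)
  gear 1: meshes with gear 0 -> depth 1 -> positive (opposite of gear 0)
  gear 2: meshes with gear 1 -> depth 2 -> negative (opposite of gear 1)
  gear 3: meshes with gear 2 -> depth 3 -> positive (opposite of gear 2)
  gear 4: meshes with gear 3 -> depth 4 -> negative (opposite of gear 3)
  gear 5: meshes with gear 4 -> depth 5 -> positive (opposite of gear 4)
  gear 6: meshes with gear 5 -> depth 6 -> negative (opposite of gear 5)
Queried indices 0, 2, 5 -> negative, negative, positive

Answer: negative negative positive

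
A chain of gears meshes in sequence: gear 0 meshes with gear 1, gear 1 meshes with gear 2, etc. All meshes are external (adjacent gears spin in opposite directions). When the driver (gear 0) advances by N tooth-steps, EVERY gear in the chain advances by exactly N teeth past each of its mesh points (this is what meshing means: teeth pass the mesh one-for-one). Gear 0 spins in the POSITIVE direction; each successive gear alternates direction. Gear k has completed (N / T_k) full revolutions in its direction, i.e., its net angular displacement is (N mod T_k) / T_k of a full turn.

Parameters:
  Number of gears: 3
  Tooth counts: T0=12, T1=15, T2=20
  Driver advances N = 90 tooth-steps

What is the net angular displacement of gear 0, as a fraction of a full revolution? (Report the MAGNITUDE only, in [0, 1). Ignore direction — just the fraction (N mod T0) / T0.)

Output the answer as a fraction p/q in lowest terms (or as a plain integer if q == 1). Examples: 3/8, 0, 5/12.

Answer: 1/2

Derivation:
Chain of 3 gears, tooth counts: [12, 15, 20]
  gear 0: T0=12, direction=positive, advance = 90 mod 12 = 6 teeth = 6/12 turn
  gear 1: T1=15, direction=negative, advance = 90 mod 15 = 0 teeth = 0/15 turn
  gear 2: T2=20, direction=positive, advance = 90 mod 20 = 10 teeth = 10/20 turn
Gear 0: 90 mod 12 = 6
Fraction = 6 / 12 = 1/2 (gcd(6,12)=6) = 1/2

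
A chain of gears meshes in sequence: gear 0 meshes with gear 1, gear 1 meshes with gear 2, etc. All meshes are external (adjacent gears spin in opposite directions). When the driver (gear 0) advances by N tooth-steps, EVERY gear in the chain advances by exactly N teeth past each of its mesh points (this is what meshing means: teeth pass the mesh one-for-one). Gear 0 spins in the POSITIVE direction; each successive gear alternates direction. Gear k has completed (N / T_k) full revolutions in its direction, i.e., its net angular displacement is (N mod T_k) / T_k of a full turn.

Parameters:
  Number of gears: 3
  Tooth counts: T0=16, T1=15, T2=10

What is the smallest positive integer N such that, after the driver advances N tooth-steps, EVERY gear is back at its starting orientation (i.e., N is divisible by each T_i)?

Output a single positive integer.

Answer: 240

Derivation:
Gear k returns to start when N is a multiple of T_k.
All gears at start simultaneously when N is a common multiple of [16, 15, 10]; the smallest such N is lcm(16, 15, 10).
Start: lcm = T0 = 16
Fold in T1=15: gcd(16, 15) = 1; lcm(16, 15) = 16 * 15 / 1 = 240 / 1 = 240
Fold in T2=10: gcd(240, 10) = 10; lcm(240, 10) = 240 * 10 / 10 = 2400 / 10 = 240
Full cycle length = 240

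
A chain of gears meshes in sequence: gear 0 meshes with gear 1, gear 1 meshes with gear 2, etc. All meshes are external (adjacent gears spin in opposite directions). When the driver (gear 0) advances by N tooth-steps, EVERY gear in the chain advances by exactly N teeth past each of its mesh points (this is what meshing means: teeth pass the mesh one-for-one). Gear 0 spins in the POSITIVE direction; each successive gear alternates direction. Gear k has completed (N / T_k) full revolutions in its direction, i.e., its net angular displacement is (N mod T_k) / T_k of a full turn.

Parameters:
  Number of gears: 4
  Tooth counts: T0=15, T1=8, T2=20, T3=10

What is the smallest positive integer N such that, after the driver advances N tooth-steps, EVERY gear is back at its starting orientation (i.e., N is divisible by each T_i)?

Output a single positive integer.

Gear k returns to start when N is a multiple of T_k.
All gears at start simultaneously when N is a common multiple of [15, 8, 20, 10]; the smallest such N is lcm(15, 8, 20, 10).
Start: lcm = T0 = 15
Fold in T1=8: gcd(15, 8) = 1; lcm(15, 8) = 15 * 8 / 1 = 120 / 1 = 120
Fold in T2=20: gcd(120, 20) = 20; lcm(120, 20) = 120 * 20 / 20 = 2400 / 20 = 120
Fold in T3=10: gcd(120, 10) = 10; lcm(120, 10) = 120 * 10 / 10 = 1200 / 10 = 120
Full cycle length = 120

Answer: 120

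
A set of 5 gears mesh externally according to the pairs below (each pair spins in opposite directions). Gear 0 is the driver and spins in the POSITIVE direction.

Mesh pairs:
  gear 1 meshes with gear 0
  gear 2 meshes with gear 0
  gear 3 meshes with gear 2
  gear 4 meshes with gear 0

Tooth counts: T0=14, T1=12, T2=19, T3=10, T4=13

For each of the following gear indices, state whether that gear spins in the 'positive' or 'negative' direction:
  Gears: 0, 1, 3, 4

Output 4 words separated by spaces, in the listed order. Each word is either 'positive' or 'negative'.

Gear 0 (driver): positive (depth 0)
  gear 1: meshes with gear 0 -> depth 1 -> negative (opposite of gear 0)
  gear 2: meshes with gear 0 -> depth 1 -> negative (opposite of gear 0)
  gear 3: meshes with gear 2 -> depth 2 -> positive (opposite of gear 2)
  gear 4: meshes with gear 0 -> depth 1 -> negative (opposite of gear 0)
Queried indices 0, 1, 3, 4 -> positive, negative, positive, negative

Answer: positive negative positive negative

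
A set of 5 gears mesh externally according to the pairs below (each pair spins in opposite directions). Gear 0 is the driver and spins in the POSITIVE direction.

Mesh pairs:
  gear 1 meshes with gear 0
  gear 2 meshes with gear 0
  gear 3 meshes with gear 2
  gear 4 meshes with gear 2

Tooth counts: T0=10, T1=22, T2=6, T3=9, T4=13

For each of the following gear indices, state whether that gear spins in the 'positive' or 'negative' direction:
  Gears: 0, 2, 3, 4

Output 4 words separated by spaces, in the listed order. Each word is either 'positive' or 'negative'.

Gear 0 (driver): positive (depth 0)
  gear 1: meshes with gear 0 -> depth 1 -> negative (opposite of gear 0)
  gear 2: meshes with gear 0 -> depth 1 -> negative (opposite of gear 0)
  gear 3: meshes with gear 2 -> depth 2 -> positive (opposite of gear 2)
  gear 4: meshes with gear 2 -> depth 2 -> positive (opposite of gear 2)
Queried indices 0, 2, 3, 4 -> positive, negative, positive, positive

Answer: positive negative positive positive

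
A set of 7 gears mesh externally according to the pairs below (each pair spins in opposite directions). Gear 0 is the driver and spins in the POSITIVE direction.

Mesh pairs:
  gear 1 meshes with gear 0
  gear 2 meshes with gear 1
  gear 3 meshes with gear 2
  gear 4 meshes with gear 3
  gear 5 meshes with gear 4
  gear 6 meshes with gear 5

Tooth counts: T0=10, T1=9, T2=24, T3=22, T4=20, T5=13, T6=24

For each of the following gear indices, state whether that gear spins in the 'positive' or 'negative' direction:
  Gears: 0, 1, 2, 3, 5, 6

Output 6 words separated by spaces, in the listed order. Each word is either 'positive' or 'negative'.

Gear 0 (driver): positive (depth 0)
  gear 1: meshes with gear 0 -> depth 1 -> negative (opposite of gear 0)
  gear 2: meshes with gear 1 -> depth 2 -> positive (opposite of gear 1)
  gear 3: meshes with gear 2 -> depth 3 -> negative (opposite of gear 2)
  gear 4: meshes with gear 3 -> depth 4 -> positive (opposite of gear 3)
  gear 5: meshes with gear 4 -> depth 5 -> negative (opposite of gear 4)
  gear 6: meshes with gear 5 -> depth 6 -> positive (opposite of gear 5)
Queried indices 0, 1, 2, 3, 5, 6 -> positive, negative, positive, negative, negative, positive

Answer: positive negative positive negative negative positive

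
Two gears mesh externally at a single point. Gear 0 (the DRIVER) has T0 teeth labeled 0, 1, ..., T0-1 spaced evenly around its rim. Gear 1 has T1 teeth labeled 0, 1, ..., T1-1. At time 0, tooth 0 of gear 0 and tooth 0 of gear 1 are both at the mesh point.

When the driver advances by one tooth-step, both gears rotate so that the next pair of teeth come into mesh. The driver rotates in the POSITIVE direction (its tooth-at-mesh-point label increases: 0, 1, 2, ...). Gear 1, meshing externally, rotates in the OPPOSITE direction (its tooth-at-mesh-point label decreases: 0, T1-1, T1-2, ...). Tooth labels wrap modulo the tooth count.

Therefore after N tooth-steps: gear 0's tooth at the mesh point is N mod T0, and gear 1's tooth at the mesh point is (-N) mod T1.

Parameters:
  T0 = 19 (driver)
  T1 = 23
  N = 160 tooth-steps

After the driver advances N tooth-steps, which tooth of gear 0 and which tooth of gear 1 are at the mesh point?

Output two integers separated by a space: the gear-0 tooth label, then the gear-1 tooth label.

Gear 0 (driver, T0=19): tooth at mesh = N mod T0
  160 = 8 * 19 + 8, so 160 mod 19 = 8
  gear 0 tooth = 8
Gear 1 (driven, T1=23): tooth at mesh = (-N) mod T1
  160 = 6 * 23 + 22, so 160 mod 23 = 22
  (-160) mod 23 = (-22) mod 23 = 23 - 22 = 1
Mesh after 160 steps: gear-0 tooth 8 meets gear-1 tooth 1

Answer: 8 1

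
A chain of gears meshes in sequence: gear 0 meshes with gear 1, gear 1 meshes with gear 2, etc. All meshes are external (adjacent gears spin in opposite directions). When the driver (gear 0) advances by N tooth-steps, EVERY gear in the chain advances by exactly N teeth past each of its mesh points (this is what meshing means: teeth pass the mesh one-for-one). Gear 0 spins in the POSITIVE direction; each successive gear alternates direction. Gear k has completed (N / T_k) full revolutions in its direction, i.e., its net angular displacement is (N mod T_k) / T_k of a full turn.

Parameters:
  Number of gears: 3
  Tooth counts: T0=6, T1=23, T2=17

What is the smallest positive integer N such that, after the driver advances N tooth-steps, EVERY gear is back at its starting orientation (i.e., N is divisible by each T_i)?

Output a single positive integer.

Answer: 2346

Derivation:
Gear k returns to start when N is a multiple of T_k.
All gears at start simultaneously when N is a common multiple of [6, 23, 17]; the smallest such N is lcm(6, 23, 17).
Start: lcm = T0 = 6
Fold in T1=23: gcd(6, 23) = 1; lcm(6, 23) = 6 * 23 / 1 = 138 / 1 = 138
Fold in T2=17: gcd(138, 17) = 1; lcm(138, 17) = 138 * 17 / 1 = 2346 / 1 = 2346
Full cycle length = 2346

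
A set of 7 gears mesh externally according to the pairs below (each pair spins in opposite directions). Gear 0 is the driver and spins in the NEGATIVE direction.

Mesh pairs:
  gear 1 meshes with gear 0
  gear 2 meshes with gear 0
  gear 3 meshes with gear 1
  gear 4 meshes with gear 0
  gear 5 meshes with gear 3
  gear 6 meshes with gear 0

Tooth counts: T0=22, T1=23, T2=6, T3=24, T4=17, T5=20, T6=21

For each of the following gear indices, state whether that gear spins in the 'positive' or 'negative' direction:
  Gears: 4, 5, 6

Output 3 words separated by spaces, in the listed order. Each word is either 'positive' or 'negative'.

Answer: positive positive positive

Derivation:
Gear 0 (driver): negative (depth 0)
  gear 1: meshes with gear 0 -> depth 1 -> positive (opposite of gear 0)
  gear 2: meshes with gear 0 -> depth 1 -> positive (opposite of gear 0)
  gear 3: meshes with gear 1 -> depth 2 -> negative (opposite of gear 1)
  gear 4: meshes with gear 0 -> depth 1 -> positive (opposite of gear 0)
  gear 5: meshes with gear 3 -> depth 3 -> positive (opposite of gear 3)
  gear 6: meshes with gear 0 -> depth 1 -> positive (opposite of gear 0)
Queried indices 4, 5, 6 -> positive, positive, positive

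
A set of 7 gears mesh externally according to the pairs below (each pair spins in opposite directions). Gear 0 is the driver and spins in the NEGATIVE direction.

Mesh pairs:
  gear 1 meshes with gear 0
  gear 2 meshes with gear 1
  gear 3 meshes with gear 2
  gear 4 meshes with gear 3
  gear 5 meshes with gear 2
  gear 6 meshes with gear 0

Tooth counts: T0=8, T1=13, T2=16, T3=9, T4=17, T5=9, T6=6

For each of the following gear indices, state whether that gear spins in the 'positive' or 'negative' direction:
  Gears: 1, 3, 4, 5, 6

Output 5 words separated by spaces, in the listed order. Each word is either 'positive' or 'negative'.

Gear 0 (driver): negative (depth 0)
  gear 1: meshes with gear 0 -> depth 1 -> positive (opposite of gear 0)
  gear 2: meshes with gear 1 -> depth 2 -> negative (opposite of gear 1)
  gear 3: meshes with gear 2 -> depth 3 -> positive (opposite of gear 2)
  gear 4: meshes with gear 3 -> depth 4 -> negative (opposite of gear 3)
  gear 5: meshes with gear 2 -> depth 3 -> positive (opposite of gear 2)
  gear 6: meshes with gear 0 -> depth 1 -> positive (opposite of gear 0)
Queried indices 1, 3, 4, 5, 6 -> positive, positive, negative, positive, positive

Answer: positive positive negative positive positive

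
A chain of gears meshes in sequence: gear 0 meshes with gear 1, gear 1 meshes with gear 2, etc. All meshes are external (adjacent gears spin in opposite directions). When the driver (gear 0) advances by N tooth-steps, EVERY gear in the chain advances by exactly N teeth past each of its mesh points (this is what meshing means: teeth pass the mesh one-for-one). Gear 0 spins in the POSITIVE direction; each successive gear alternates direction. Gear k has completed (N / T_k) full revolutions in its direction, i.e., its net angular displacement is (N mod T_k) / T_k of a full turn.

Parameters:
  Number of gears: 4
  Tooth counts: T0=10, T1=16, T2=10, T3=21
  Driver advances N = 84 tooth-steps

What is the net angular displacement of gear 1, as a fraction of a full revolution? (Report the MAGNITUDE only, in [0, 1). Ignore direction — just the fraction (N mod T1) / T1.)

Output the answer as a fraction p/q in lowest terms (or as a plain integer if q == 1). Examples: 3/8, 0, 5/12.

Answer: 1/4

Derivation:
Chain of 4 gears, tooth counts: [10, 16, 10, 21]
  gear 0: T0=10, direction=positive, advance = 84 mod 10 = 4 teeth = 4/10 turn
  gear 1: T1=16, direction=negative, advance = 84 mod 16 = 4 teeth = 4/16 turn
  gear 2: T2=10, direction=positive, advance = 84 mod 10 = 4 teeth = 4/10 turn
  gear 3: T3=21, direction=negative, advance = 84 mod 21 = 0 teeth = 0/21 turn
Gear 1: 84 mod 16 = 4
Fraction = 4 / 16 = 1/4 (gcd(4,16)=4) = 1/4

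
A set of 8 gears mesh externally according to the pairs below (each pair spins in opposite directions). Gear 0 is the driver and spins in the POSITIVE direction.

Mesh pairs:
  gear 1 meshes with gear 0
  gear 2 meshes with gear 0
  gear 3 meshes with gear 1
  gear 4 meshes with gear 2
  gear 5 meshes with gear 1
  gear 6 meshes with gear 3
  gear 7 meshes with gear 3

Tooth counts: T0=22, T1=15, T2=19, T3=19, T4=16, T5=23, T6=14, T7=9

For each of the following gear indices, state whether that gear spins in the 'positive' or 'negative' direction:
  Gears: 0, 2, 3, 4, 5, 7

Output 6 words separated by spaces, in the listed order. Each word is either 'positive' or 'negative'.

Gear 0 (driver): positive (depth 0)
  gear 1: meshes with gear 0 -> depth 1 -> negative (opposite of gear 0)
  gear 2: meshes with gear 0 -> depth 1 -> negative (opposite of gear 0)
  gear 3: meshes with gear 1 -> depth 2 -> positive (opposite of gear 1)
  gear 4: meshes with gear 2 -> depth 2 -> positive (opposite of gear 2)
  gear 5: meshes with gear 1 -> depth 2 -> positive (opposite of gear 1)
  gear 6: meshes with gear 3 -> depth 3 -> negative (opposite of gear 3)
  gear 7: meshes with gear 3 -> depth 3 -> negative (opposite of gear 3)
Queried indices 0, 2, 3, 4, 5, 7 -> positive, negative, positive, positive, positive, negative

Answer: positive negative positive positive positive negative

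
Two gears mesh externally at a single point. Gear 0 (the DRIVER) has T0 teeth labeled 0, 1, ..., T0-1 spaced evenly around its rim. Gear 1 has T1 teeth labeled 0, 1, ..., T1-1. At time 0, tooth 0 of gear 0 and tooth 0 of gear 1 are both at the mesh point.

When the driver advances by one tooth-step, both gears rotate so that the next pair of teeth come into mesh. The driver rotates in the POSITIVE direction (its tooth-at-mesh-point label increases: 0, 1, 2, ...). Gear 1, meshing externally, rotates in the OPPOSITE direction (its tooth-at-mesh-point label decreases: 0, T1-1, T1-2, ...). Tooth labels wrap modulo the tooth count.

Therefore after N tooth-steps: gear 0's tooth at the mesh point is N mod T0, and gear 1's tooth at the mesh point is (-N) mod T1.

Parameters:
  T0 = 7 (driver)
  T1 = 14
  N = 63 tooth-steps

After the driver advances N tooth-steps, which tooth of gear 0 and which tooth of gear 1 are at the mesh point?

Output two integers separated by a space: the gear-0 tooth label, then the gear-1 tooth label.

Gear 0 (driver, T0=7): tooth at mesh = N mod T0
  63 = 9 * 7 + 0, so 63 mod 7 = 0
  gear 0 tooth = 0
Gear 1 (driven, T1=14): tooth at mesh = (-N) mod T1
  63 = 4 * 14 + 7, so 63 mod 14 = 7
  (-63) mod 14 = (-7) mod 14 = 14 - 7 = 7
Mesh after 63 steps: gear-0 tooth 0 meets gear-1 tooth 7

Answer: 0 7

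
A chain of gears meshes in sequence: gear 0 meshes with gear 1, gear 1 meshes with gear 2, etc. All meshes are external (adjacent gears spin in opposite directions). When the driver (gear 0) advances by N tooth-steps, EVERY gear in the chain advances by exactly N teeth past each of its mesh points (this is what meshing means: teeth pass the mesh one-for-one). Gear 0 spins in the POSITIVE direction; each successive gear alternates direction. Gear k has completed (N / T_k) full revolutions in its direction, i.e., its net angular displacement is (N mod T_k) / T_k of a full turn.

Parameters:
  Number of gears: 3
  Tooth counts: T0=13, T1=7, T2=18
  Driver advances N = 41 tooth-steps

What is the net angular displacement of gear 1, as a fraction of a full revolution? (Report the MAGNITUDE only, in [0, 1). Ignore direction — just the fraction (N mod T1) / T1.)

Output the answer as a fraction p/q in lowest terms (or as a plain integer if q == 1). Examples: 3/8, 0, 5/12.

Chain of 3 gears, tooth counts: [13, 7, 18]
  gear 0: T0=13, direction=positive, advance = 41 mod 13 = 2 teeth = 2/13 turn
  gear 1: T1=7, direction=negative, advance = 41 mod 7 = 6 teeth = 6/7 turn
  gear 2: T2=18, direction=positive, advance = 41 mod 18 = 5 teeth = 5/18 turn
Gear 1: 41 mod 7 = 6
Fraction = 6 / 7 = 6/7 (gcd(6,7)=1) = 6/7

Answer: 6/7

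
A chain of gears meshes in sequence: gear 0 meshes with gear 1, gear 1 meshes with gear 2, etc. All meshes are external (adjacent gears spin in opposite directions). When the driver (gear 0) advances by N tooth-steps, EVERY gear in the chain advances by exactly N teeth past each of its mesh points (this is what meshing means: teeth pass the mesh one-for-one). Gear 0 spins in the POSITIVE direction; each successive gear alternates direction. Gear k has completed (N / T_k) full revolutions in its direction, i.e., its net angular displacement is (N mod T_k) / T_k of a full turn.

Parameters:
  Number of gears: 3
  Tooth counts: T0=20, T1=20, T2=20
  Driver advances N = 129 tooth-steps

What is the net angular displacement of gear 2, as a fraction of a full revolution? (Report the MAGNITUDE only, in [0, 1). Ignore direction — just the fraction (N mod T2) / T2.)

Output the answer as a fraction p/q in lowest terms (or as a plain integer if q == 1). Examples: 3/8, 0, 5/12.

Chain of 3 gears, tooth counts: [20, 20, 20]
  gear 0: T0=20, direction=positive, advance = 129 mod 20 = 9 teeth = 9/20 turn
  gear 1: T1=20, direction=negative, advance = 129 mod 20 = 9 teeth = 9/20 turn
  gear 2: T2=20, direction=positive, advance = 129 mod 20 = 9 teeth = 9/20 turn
Gear 2: 129 mod 20 = 9
Fraction = 9 / 20 = 9/20 (gcd(9,20)=1) = 9/20

Answer: 9/20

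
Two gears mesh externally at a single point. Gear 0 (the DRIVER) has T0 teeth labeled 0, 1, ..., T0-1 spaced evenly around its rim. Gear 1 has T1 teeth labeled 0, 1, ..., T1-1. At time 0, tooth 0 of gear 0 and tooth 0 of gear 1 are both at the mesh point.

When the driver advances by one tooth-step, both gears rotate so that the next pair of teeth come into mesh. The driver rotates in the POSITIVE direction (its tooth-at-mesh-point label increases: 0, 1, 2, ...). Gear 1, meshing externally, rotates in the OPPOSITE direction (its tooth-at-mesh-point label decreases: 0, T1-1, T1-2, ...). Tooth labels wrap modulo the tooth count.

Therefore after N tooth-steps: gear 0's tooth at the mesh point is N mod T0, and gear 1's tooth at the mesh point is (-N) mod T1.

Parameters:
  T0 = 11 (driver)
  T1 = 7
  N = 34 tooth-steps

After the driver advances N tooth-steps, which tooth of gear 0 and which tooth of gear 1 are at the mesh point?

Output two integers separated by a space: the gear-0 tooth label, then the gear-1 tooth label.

Answer: 1 1

Derivation:
Gear 0 (driver, T0=11): tooth at mesh = N mod T0
  34 = 3 * 11 + 1, so 34 mod 11 = 1
  gear 0 tooth = 1
Gear 1 (driven, T1=7): tooth at mesh = (-N) mod T1
  34 = 4 * 7 + 6, so 34 mod 7 = 6
  (-34) mod 7 = (-6) mod 7 = 7 - 6 = 1
Mesh after 34 steps: gear-0 tooth 1 meets gear-1 tooth 1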